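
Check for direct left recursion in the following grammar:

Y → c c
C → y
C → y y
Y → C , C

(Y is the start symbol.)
Direct left recursion occurs when N → N α for some non-terminal N (the right-hand side begins with the left-hand side itself).

Y → c c: starts with c
C → y: starts with y
C → y y: starts with y
Y → C , C: starts with C

No direct left recursion found.

Answer: No direct left recursion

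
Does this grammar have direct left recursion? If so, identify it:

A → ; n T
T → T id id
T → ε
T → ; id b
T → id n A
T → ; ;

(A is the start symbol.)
Yes, T is left-recursive

Direct left recursion occurs when N → N α for some non-terminal N (the right-hand side begins with the left-hand side itself).

A → ; n T: starts with ';'
T → T id id: LEFT RECURSIVE (starts with T)
T → ε: starts with ε
T → ; id b: starts with ';'
T → id n A: starts with id
T → ; ;: starts with ';'

The grammar has direct left recursion on: T.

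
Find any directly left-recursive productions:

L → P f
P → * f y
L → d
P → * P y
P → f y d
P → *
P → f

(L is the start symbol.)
No direct left recursion

Direct left recursion occurs when N → N α for some non-terminal N (the right-hand side begins with the left-hand side itself).

L → P f: starts with P
P → * f y: starts with '*'
L → d: starts with d
P → * P y: starts with '*'
P → f y d: starts with f
P → *: starts with '*'
P → f: starts with f

No direct left recursion found.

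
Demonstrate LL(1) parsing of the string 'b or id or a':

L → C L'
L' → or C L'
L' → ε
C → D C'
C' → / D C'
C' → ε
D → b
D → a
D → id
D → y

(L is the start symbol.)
LL(1) parsing maintains a stack (initially the start symbol over $) and the input. At each step: if the stack top is a terminal, match it against the current input token; if it is a non-terminal N, replace it with the RHS of M[N, lookahead] (the unique production whose predict set contains the lookahead).

Stack is shown with the top on the left.

Stack       Input           Action
----------------------------------
L $         b or id or a $  output L → C L'
C L' $      b or id or a $  output C → D C'
D C' L' $   b or id or a $  output D → b
b C' L' $   b or id or a $  match 'b'
C' L' $     or id or a $    output C' → ε
L' $        or id or a $    output L' → or C L'
or C L' $   or id or a $    match 'or'
C L' $      id or a $       output C → D C'
D C' L' $   id or a $       output D → id
id C' L' $  id or a $       match 'id'
C' L' $     or a $          output C' → ε
L' $        or a $          output L' → or C L'
or C L' $   or a $          match 'or'
C L' $      a $             output C → D C'
D C' L' $   a $             output D → a
a C' L' $   a $             match 'a'
C' L' $     $               output C' → ε
L' $        $               output L' → ε
$           $               accept

The string is accepted.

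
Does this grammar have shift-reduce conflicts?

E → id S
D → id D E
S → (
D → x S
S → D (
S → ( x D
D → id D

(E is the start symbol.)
Yes — I3: [S → ( .] vs [S → ( . x D]; I9: [D → id D .] vs [E → . id S]

A shift-reduce conflict occurs when an LR(0) state has both:
  - a complete (reduce) item [A → α .] (dot at the end), and
  - a shift item [B → β . c γ] (dot before a terminal).

Augment with E' → E and build the canonical LR(0) collection (I0 = CLOSURE({[E' → . E]}), then GOTO on every symbol after a dot until no new states appear). It has 14 states:
  I0: { [E → . id S], [E' → . E] }  — shift
  I1: { [E' → E .] }  — accept
  I2: { [D → . id D E], [D → . id D], [D → . x S], [E → id . S], [S → . ( x D], [S → . (], [S → . D (] }  — shift
  I3: { [S → ( . x D], [S → ( .] }  — shift, reduce
  I4: { [S → D . (] }  — shift
  I5: { [E → id S .] }  — reduce
  I6: { [D → . id D E], [D → . id D], [D → . x S], [D → id . D E], [D → id . D] }  — shift
  I7: { [D → . id D E], [D → . id D], [D → . x S], [D → x . S], [S → . ( x D], [S → . (], [S → . D (] }  — shift
  I8: { [D → x S .] }  — reduce
  I9: { [D → id D . E], [D → id D .], [E → . id S] }  — shift, reduce
  I10: { [D → id D E .] }  — reduce
  I11: { [S → D ( .] }  — reduce
  I12: { [D → . id D E], [D → . id D], [D → . x S], [S → ( x . D] }  — shift
  I13: { [S → ( x D .] }  — reduce

I3 contains reduce item [S → ( .] and shift item [S → ( . x D] — shift-reduce conflict.
I9 contains reduce item [D → id D .] and shift item [E → . id S] — shift-reduce conflict.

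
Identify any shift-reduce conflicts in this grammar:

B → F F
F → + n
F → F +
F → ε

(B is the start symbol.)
Yes — I0: [F → .] vs [F → . + n]; I3: [F → .] vs [F → . + n]; I4: [F → F + .] vs [F → + . n]; I5: [B → F F .] vs [F → F . +]

A shift-reduce conflict occurs when an LR(0) state has both:
  - a complete (reduce) item [A → α .] (dot at the end), and
  - a shift item [B → β . c γ] (dot before a terminal).

Augment with B' → B and build the canonical LR(0) collection (I0 = CLOSURE({[B' → . B]}), then GOTO on every symbol after a dot until no new states appear). It has 8 states:
  I0: { [B → . F F], [B' → . B], [F → . + n], [F → . F +], [F → .] }  — shift, reduce
  I1: { [F → + . n] }  — shift
  I2: { [B' → B .] }  — accept
  I3: { [B → F . F], [F → . + n], [F → . F +], [F → .], [F → F . +] }  — shift, reduce
  I4: { [F → + . n], [F → F + .] }  — shift, reduce
  I5: { [B → F F .], [F → F . +] }  — shift, reduce
  I6: { [F → F + .] }  — reduce
  I7: { [F → + n .] }  — reduce

I0 contains reduce item [F → .] and shift item [F → . + n] — shift-reduce conflict.
I3 contains reduce item [F → .] and shift items [F → . + n], [F → F . +] — shift-reduce conflict.
I4 contains reduce item [F → F + .] and shift item [F → + . n] — shift-reduce conflict.
I5 contains reduce item [B → F F .] and shift item [F → F . +] — shift-reduce conflict.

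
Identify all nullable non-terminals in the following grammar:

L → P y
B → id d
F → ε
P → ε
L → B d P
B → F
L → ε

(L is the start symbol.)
ε-productions: F → ε, P → ε, L → ε
So F, P, L are immediately nullable.
B → F: every symbol on the right is nullable, so B is nullable too.
Every non-terminal is now nullable.
Nullable = { 'B', 'F', 'L', 'P' }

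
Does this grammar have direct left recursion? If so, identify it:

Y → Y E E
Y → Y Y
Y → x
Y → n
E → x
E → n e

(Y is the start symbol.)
Yes, Y is left-recursive

Y → Y E E: LEFT RECURSIVE (starts with Y)
Y → Y Y: LEFT RECURSIVE (starts with Y)
Y → x: starts with x
Y → n: starts with n
E → x: starts with x
E → n e: starts with n

The grammar has direct left recursion on: Y.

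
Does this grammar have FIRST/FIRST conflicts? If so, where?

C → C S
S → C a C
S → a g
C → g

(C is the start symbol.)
Yes. C → C S / C → g on { 'g' }

A FIRST/FIRST conflict occurs when two productions N → α and N → β for the same non-terminal have FIRST(α) ∩ FIRST(β) ≠ ∅ (with ε ∈ FIRST of a nullable right-hand side, so two nullable alternatives also conflict).

FIRST sets of the non-terminals at (or reachable through a nullable prefix from) the front of some alternative:
  FIRST(C) = { 'g' }

Productions for C:
  C → C S: FIRST = { 'g' }
  C → g: FIRST = { 'g' }
Productions for S:
  S → C a C: FIRST = { 'g' }
  S → a g: FIRST = { 'a' }

Conflict for C: C → C S and C → g
  Overlap: { 'g' }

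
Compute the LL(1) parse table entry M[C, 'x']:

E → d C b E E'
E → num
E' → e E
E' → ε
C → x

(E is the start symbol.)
To find M[C, 'x'], we find productions for C where 'x' is in the predict set (PREDICT(N → α) = (FIRST(α) \ {ε}) ∪ (FOLLOW(N) if α ⇒* ε)).

C → x: PREDICT = { 'x' }
  'x' is in predict set, so this production goes in M[C, 'x']

M[C, 'x'] = C → x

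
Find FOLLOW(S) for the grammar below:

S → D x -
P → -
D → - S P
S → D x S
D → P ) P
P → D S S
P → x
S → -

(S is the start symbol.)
{ $, ')', '-', 'x' }

S is the start symbol, so $ ∈ FOLLOW(S).
In D → - S P: S is followed by P, add FIRST(P) \ {ε} = { '-', 'x' }
In S → D x S: S is at the end; this adds FOLLOW(S) to itself — nothing new
In P → D S S: S is followed by S, add FIRST(S) \ {ε} = { '-', 'x' }
In P → D S S: S is at the end, add FOLLOW(P)

The FOLLOW sets referred to above (computed the same way, to a fixed point):
  FOLLOW(P) = { ')', '-', 'x' }

Taking the union: FOLLOW(S) = { $, ')', '-', 'x' }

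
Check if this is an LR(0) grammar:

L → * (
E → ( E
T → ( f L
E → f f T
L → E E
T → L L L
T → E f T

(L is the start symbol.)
Yes, the grammar is LR(0)

A grammar is LR(0) if no state in the canonical LR(0) collection has:
  - both a shift item (dot before a terminal) and a complete item (shift-reduce conflict), or
  - two or more complete items (reduce-reduce conflict; the accept item [L' → L .] counts as a complete item here).

Augment with L' → L and build the canonical LR(0) collection (I0 = CLOSURE({[L' → . L]}), then GOTO on every symbol after a dot until no new states appear). It has 21 states:
  I0: { [E → . ( E], [E → . f f T], [L → . * (], [L → . E E], [L' → . L] }  — shift
  I1: { [E → ( . E], [E → . ( E], [E → . f f T] }  — shift
  I2: { [L → * . (] }  — shift
  I3: { [E → . ( E], [E → . f f T], [L → E . E] }  — shift
  I4: { [L' → L .] }  — accept
  I5: { [E → f . f T] }  — shift
  I6: { [E → . ( E], [E → . f f T], [E → f f . T], [L → . * (], [L → . E E], [T → . ( f L], [T → . E f T], [T → . L L L] }  — shift
  I7: { [E → ( . E], [E → . ( E], [E → . f f T], [T → ( . f L] }  — shift
  I8: { [E → . ( E], [E → . f f T], [L → E . E], [T → E . f T] }  — shift
  I9: { [E → . ( E], [E → . f f T], [L → . * (], [L → . E E], [T → L . L L] }  — shift
  I10: { [E → f f T .] }  — reduce
  I11: { [E → . ( E], [E → . f f T], [L → . * (], [L → . E E], [T → L L . L] }  — shift
  I12: { [T → L L L .] }  — reduce
  I13: { [L → E E .] }  — reduce
  I14: { [E → . ( E], [E → . f f T], [E → f . f T], [L → . * (], [L → . E E], [T → . ( f L], [T → . E f T], [T → . L L L], [T → E f . T] }  — shift
  I15: { [T → E f T .] }  — reduce
  I16: { [E → . ( E], [E → . f f T], [E → f . f T], [E → f f . T], [L → . * (], [L → . E E], [T → . ( f L], [T → . E f T], [T → . L L L] }  — shift
  I17: { [E → ( E .] }  — reduce
  I18: { [E → . ( E], [E → . f f T], [E → f . f T], [L → . * (], [L → . E E], [T → ( f . L] }  — shift
  I19: { [T → ( f L .] }  — reduce
  I20: { [L → * ( .] }  — reduce

Every state is either a pure shift/goto state or contains exactly one complete item and nothing to shift — no conflicts. The grammar is LR(0).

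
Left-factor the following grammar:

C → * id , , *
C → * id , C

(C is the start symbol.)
Left-factoring transforms A → αβ₁ | αβ₂ into A → αA' and A' → β₁ | β₂
(α is the longest common prefix among the alternatives). Repeat until
no nonterminal has two alternatives with a common prefix.

Round 1: C has alternatives sharing prefix '* id ,'. Introduce C': C → * id , C'
  Add: C' → , *
  Add: C' → C

No remaining common prefixes — done.

Resulting grammar:
C → * id , C'
C' → , *
C' → C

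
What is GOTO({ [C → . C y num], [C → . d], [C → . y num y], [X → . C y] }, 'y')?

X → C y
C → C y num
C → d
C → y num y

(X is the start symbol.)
GOTO(I, 'y') = CLOSURE({ [A → αX.β] : [A → α.Xβ] ∈ I, X = 'y' })

Items with dot before 'y', with the dot advanced:
  [C → . y num y] → [C → y . num y]
Closure adds nothing (no advanced item has the dot before a non-terminal).

GOTO = { [C → y . num y] }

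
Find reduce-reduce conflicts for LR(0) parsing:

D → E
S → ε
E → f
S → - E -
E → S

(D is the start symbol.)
No reduce-reduce conflicts

Augment with D' → D and build the canonical LR(0) collection (I0 = CLOSURE({[D' → . D]}), then GOTO on every symbol after a dot until no new states appear). It has 8 states:
  I0: { [D → . E], [D' → . D], [E → . S], [E → . f], [S → . - E -], [S → .] }  — shift, reduce
  I1: { [E → . S], [E → . f], [S → - . E -], [S → . - E -], [S → .] }  — shift, reduce
  I2: { [D' → D .] }  — accept
  I3: { [D → E .] }  — reduce
  I4: { [E → S .] }  — reduce
  I5: { [E → f .] }  — reduce
  I6: { [S → - E . -] }  — shift
  I7: { [S → - E - .] }  — reduce

No state contains more than one complete item.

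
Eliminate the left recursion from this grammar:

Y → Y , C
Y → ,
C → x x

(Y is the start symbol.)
Y → , Y'
Y' → , C Y'
Y' → ε
C → x x

Y is directly left-recursive. The standard transformation for
  A → A α₁ | ... | A α_m | β₁ | ... | β_n
is
  A  → β₁ A' | ... | β_n A'
  A' → α₁ A' | ... | α_m A' | ε

Y → , becomes Y → , Y'
Y → Y , C becomes Y' → , C Y'
Add Y' → ε

Productions for other non-terminals are unchanged:
  C → x x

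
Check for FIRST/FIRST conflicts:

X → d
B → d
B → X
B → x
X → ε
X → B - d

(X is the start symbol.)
Yes. X → d / X → B '-' d on { 'd' }; B → d / B → X on { 'd' }; B → X / B → x on { 'x' }

A FIRST/FIRST conflict occurs when two productions N → α and N → β for the same non-terminal have FIRST(α) ∩ FIRST(β) ≠ ∅ (with ε ∈ FIRST of a nullable right-hand side, so two nullable alternatives also conflict).

FIRST sets of the non-terminals at (or reachable through a nullable prefix from) the front of some alternative:
  FIRST(B) = { '-', 'd', 'x', ε }
  FIRST(X) = { '-', 'd', 'x', ε }

Productions for X:
  X → d: FIRST = { 'd' }
  X → ε: FIRST = { ε }
  X → B - d: FIRST = { '-', 'd', 'x' }
Productions for B:
  B → d: FIRST = { 'd' }
  B → X: FIRST = { '-', 'd', 'x', ε }
  B → x: FIRST = { 'x' }

Conflict for X: X → d and X → B - d
  Overlap: { 'd' }
Conflict for B: B → d and B → X
  Overlap: { 'd' }
Conflict for B: B → X and B → x
  Overlap: { 'x' }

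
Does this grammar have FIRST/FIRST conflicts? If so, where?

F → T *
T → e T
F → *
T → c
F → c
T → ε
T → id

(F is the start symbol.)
A FIRST/FIRST conflict occurs when two productions N → α and N → β for the same non-terminal have FIRST(α) ∩ FIRST(β) ≠ ∅ (with ε ∈ FIRST of a nullable right-hand side, so two nullable alternatives also conflict).

FIRST sets of the non-terminals at (or reachable through a nullable prefix from) the front of some alternative:
  FIRST(T) = { 'c', 'e', 'id', ε }

Productions for F:
  F → T *: FIRST = { '*', 'c', 'e', 'id' }
  F → *: FIRST = { '*' }
  F → c: FIRST = { 'c' }
Productions for T:
  T → e T: FIRST = { 'e' }
  T → c: FIRST = { 'c' }
  T → ε: FIRST = { ε }
  T → id: FIRST = { 'id' }

Conflict for F: F → T * and F → *
  Overlap: { '*' }
Conflict for F: F → T * and F → c
  Overlap: { 'c' }

Answer: Yes. F → T '*' / F → '*' on { '*' }; F → T '*' / F → c on { 'c' }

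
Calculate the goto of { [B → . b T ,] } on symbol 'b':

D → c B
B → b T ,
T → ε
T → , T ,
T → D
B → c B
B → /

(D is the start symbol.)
GOTO(I, 'b') = CLOSURE({ [A → αX.β] : [A → α.Xβ] ∈ I, X = 'b' })

Items with dot before 'b', with the dot advanced:
  [B → . b T ,] → [B → b . T ,]
Closure of the advanced items:
  [B → b . T ,] has the dot before T: add [T → .], [T → . , T ,], [T → . D]
  [T → . D] has the dot before D: add [D → . c B]

GOTO = { [B → b . T ,], [D → . c B], [T → . , T ,], [T → . D], [T → .] }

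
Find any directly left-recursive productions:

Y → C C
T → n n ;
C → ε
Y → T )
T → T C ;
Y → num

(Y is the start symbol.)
Direct left recursion occurs when N → N α for some non-terminal N (the right-hand side begins with the left-hand side itself).

Y → C C: starts with C
T → n n ;: starts with n
C → ε: starts with ε
Y → T ): starts with T
T → T C ;: LEFT RECURSIVE (starts with T)
Y → num: starts with num

The grammar has direct left recursion on: T.

Answer: Yes, T is left-recursive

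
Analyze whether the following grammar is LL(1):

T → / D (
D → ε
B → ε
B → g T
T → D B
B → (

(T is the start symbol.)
A grammar is LL(1) if for each non-terminal N with multiple productions, the predict sets of those productions are pairwise disjoint, where PREDICT(N → α) = (FIRST(α) \ {ε}) ∪ (FOLLOW(N) if α ⇒* ε).

Relevant sets:
  FIRST(D) = { ε }
  FIRST(B) = { '(', 'g', ε }
  FOLLOW(T) = { $ }
  FOLLOW(B) = { $ }

For T:
  PREDICT(T → '/' D '(') = { '/' }
  PREDICT(T → D B) = { $, '(', 'g' }
For B:
  PREDICT(B → ε) = { $ }
  PREDICT(B → g T) = { 'g' }
  PREDICT(B → '(') = { '(' }
D has a single production, so nothing to check there.

All predict sets are disjoint. The grammar IS LL(1).

Answer: Yes, the grammar is LL(1).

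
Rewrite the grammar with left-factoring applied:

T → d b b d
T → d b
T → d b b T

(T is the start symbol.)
T → d b T'
T' → b T''
T'' → d
T'' → T
T' → ε

Left-factoring transforms A → αβ₁ | αβ₂ into A → αA' and A' → β₁ | β₂
(α is the longest common prefix among the alternatives). Repeat until
no nonterminal has two alternatives with a common prefix.

Round 1: T has alternatives sharing prefix 'd b'. Introduce T': T → d b T'
  Add: T' → b d
  Add: T' → ε
  Add: T' → b T

Round 2: T' has alternatives sharing prefix 'b'. Introduce T'': T' → b T''
  Add: T'' → d
  Add: T'' → T

No remaining common prefixes — done.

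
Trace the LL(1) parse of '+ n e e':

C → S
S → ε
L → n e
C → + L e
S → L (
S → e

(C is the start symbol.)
Stack is shown with the top on the left.

Stack    Input      Action
--------------------------
C $      + n e e $  output C → + L e
+ L e $  + n e e $  match '+'
L e $    n e e $    output L → n e
n e e $  n e e $    match 'n'
e e $    e e $      match 'e'
e $      e $        match 'e'
$        $          accept

The string is accepted.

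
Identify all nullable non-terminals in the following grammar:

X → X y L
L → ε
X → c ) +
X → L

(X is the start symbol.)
ε-productions: L → ε
So L is immediately nullable.
X → L: every symbol on the right is nullable, so X is nullable too.
Every non-terminal is now nullable.
Nullable = { 'L', 'X' }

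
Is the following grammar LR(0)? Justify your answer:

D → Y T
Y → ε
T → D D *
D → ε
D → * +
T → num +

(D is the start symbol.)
A grammar is LR(0) if no state in the canonical LR(0) collection has:
  - both a shift item (dot before a terminal) and a complete item (shift-reduce conflict), or
  - two or more complete items (reduce-reduce conflict; the accept item [D' → D .] counts as a complete item here).

Augment with D' → D and build the canonical LR(0) collection (I0 = CLOSURE({[D' → . D]}), then GOTO on every symbol after a dot until no new states appear). It has 11 states:
  I0: { [D → . * +], [D → . Y T], [D → .], [D' → . D], [Y → .] }  — shift, 2 reduces
  I1: { [D → * . +] }  — shift
  I2: { [D' → D .] }  — accept
  I3: { [D → . * +], [D → . Y T], [D → .], [D → Y . T], [T → . D D *], [T → . num +], [Y → .] }  — shift, 2 reduces
  I4: { [D → . * +], [D → . Y T], [D → .], [T → D . D *], [Y → .] }  — shift, 2 reduces
  I5: { [D → Y T .] }  — reduce
  I6: { [T → num . +] }  — shift
  I7: { [T → num + .] }  — reduce
  I8: { [T → D D . *] }  — shift
  I9: { [T → D D * .] }  — reduce
  I10: { [D → * + .] }  — reduce

Conflict in state I0:
  Shift-reduce conflict between [D → .] and [D → . * +]
So the grammar is NOT LR(0).

Answer: No. Shift-reduce conflict between [D → .] and [D → . * +]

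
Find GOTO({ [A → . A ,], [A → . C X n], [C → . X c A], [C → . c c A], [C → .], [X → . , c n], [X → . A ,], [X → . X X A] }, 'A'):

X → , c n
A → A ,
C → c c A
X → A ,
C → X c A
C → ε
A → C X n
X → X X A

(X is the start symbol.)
GOTO(I, 'A') = CLOSURE({ [A → αX.β] : [A → α.Xβ] ∈ I, X = 'A' })

Items with dot before 'A', with the dot advanced:
  [A → . A ,] → [A → A . ,]
  [X → . A ,] → [X → A . ,]
Closure adds nothing (no advanced item has the dot before a non-terminal).

GOTO = { [A → A . ,], [X → A . ,] }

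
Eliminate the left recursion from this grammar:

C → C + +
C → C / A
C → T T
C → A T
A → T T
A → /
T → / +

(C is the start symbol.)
C → T T C'
C → A T C'
C' → + + C'
C' → / A C'
C' → ε
A → T T
A → /
T → / +

C is directly left-recursive. The standard transformation for
  A → A α₁ | ... | A α_m | β₁ | ... | β_n
is
  A  → β₁ A' | ... | β_n A'
  A' → α₁ A' | ... | α_m A' | ε

C → T T becomes C → T T C'
C → A T becomes C → A T C'
C → C + + becomes C' → + + C'
C → C / A becomes C' → / A C'
Add C' → ε

Productions for other non-terminals are unchanged:
  A → T T
  A → /
  T → / +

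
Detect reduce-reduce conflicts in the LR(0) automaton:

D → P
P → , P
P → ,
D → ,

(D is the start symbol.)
A reduce-reduce conflict occurs when an LR(0) state has two complete items [A → α .] and [B → β .] — both call for a reduction, and with no lookahead the parser cannot choose between them.

Augment with D' → D and build the canonical LR(0) collection (I0 = CLOSURE({[D' → . D]}), then GOTO on every symbol after a dot until no new states appear). It has 6 states:
  I0: { [D → . ,], [D → . P], [D' → . D], [P → . , P], [P → . ,] }  — shift
  I1: { [D → , .], [P → , . P], [P → , .], [P → . , P], [P → . ,] }  — shift, 2 reduces
  I2: { [D' → D .] }  — accept
  I3: { [D → P .] }  — reduce
  I4: { [P → , . P], [P → , .], [P → . , P], [P → . ,] }  — shift, reduce
  I5: { [P → , P .] }  — reduce

I1 contains complete items [D → , .], [P → , .] — reduce-reduce conflict.

Answer: Yes — I1: [D → , .] vs [P → , .]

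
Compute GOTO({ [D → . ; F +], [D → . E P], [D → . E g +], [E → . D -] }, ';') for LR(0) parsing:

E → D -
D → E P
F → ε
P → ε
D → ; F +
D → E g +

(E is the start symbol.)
{ [D → ; . F +], [F → .] }

GOTO(I, ';') = CLOSURE({ [A → αX.β] : [A → α.Xβ] ∈ I, X = ';' })

Items with dot before ';', with the dot advanced:
  [D → . ; F +] → [D → ; . F +]
Closure of the advanced items:
  [D → ; . F +] has the dot before F: add [F → .]

GOTO = { [D → ; . F +], [F → .] }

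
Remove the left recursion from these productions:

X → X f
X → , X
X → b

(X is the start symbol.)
X → , X X'
X → b X'
X' → f X'
X' → ε

X is directly left-recursive. The standard transformation for
  A → A α₁ | ... | A α_m | β₁ | ... | β_n
is
  A  → β₁ A' | ... | β_n A'
  A' → α₁ A' | ... | α_m A' | ε

X → , X becomes X → , X X'
X → b becomes X → b X'
X → X f becomes X' → f X'
Add X' → ε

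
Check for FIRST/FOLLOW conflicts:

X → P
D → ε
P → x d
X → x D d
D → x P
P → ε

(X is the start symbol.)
A FIRST/FOLLOW conflict occurs when a non-terminal N has a nullable alternative N → β (β ⇒* ε) and another alternative N → α with FIRST(α) ∩ FOLLOW(N) ≠ ∅: on such a lookahead the parser cannot decide between expanding α and letting N vanish via β.

Nullable non-terminals: D, P, X.
FIRST sets used below: FIRST(P) = { 'x', ε }

D: nullable alternative(s) D → ε; FOLLOW(D) = { 'd' }
  D → ε: FIRST \ {ε} = { } — this is the only nullable alternative, skip
  D → x P: FIRST \ {ε} = { 'x' } — disjoint from FOLLOW(D)

P: nullable alternative(s) P → ε; FOLLOW(P) = { $, 'd' }
  P → x d: FIRST \ {ε} = { 'x' } — disjoint from FOLLOW(P)
  P → ε: FIRST \ {ε} = { } — this is the only nullable alternative, skip

X: nullable alternative(s) X → P; FOLLOW(X) = { $ }
  X → P: FIRST \ {ε} = { 'x' } — this is the only nullable alternative, skip
  X → x D d: FIRST \ {ε} = { 'x' } — disjoint from FOLLOW(X)

No FIRST/FOLLOW conflicts found.

Answer: No FIRST/FOLLOW conflicts.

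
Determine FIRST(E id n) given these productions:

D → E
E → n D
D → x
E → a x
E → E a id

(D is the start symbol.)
{ 'a', 'n' }

FIRST sets of the non-terminals involved (from the grammar, by fixed-point iteration):
  FIRST(E) = { 'a', 'n' }

To compute FIRST(E id n), process the symbols left to right:
Symbol E is a non-terminal. Add FIRST(E) \ {ε} = { 'a', 'n' }
E is not nullable (ε ∉ FIRST(E)), so stop here.
FIRST(E id n) = { 'a', 'n' }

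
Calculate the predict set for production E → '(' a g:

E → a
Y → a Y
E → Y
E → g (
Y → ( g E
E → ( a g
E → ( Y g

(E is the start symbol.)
PREDICT(E → '(' a g) = (FIRST(RHS) \ {ε}) ∪ (FOLLOW(E) if ε ∈ FIRST(RHS), i.e. RHS ⇒* ε)
FIRST('(' a g) = { '(' }
ε ∉ FIRST('(' a g), so FOLLOW(E) is not added.
PREDICT(E → '(' a g) = { '(' }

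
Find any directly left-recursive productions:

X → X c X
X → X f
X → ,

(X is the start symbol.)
Yes, X is left-recursive

Direct left recursion occurs when N → N α for some non-terminal N (the right-hand side begins with the left-hand side itself).

X → X c X: LEFT RECURSIVE (starts with X)
X → X f: LEFT RECURSIVE (starts with X)
X → ,: starts with ','

The grammar has direct left recursion on: X.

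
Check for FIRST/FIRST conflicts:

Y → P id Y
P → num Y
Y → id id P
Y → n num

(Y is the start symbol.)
FIRST sets of the non-terminals at (or reachable through a nullable prefix from) the front of some alternative:
  FIRST(P) = { 'num' }

Productions for Y:
  Y → P id Y: FIRST = { 'num' }
  Y → id id P: FIRST = { 'id' }
  Y → n num: FIRST = { 'n' }
P has only one production, so no FIRST/FIRST conflict is possible there.

All alternatives of each non-terminal have pairwise disjoint FIRST sets.

Answer: No FIRST/FIRST conflicts.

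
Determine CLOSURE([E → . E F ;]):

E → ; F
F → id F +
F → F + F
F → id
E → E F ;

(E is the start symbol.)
{ [E → . ; F], [E → . E F ;] }

To compute CLOSURE, for each item [A → α.Bβ] where B is a non-terminal, add [B → .γ] for all productions B → γ; repeat for the newly added items until nothing changes.

Start with: [E → . E F ;]
  [E → . E F ;] has the dot before E: add [E → . ; F]
No further items can be added.

CLOSURE = { [E → . ; F], [E → . E F ;] }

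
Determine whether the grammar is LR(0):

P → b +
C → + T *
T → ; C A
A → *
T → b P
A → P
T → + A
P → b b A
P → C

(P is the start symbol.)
Yes, the grammar is LR(0)

A grammar is LR(0) if no state in the canonical LR(0) collection has:
  - both a shift item (dot before a terminal) and a complete item (shift-reduce conflict), or
  - two or more complete items (reduce-reduce conflict; the accept item [P' → P .] counts as a complete item here).

Augment with P' → P and build the canonical LR(0) collection (I0 = CLOSURE({[P' → . P]}), then GOTO on every symbol after a dot until no new states appear). It has 19 states:
  I0: { [C → . + T *], [P → . C], [P → . b +], [P → . b b A], [P' → . P] }  — shift
  I1: { [C → + . T *], [T → . + A], [T → . ; C A], [T → . b P] }  — shift
  I2: { [P → C .] }  — reduce
  I3: { [P' → P .] }  — accept
  I4: { [P → b . +], [P → b . b A] }  — shift
  I5: { [P → b + .] }  — reduce
  I6: { [A → . *], [A → . P], [C → . + T *], [P → . C], [P → . b +], [P → . b b A], [P → b b . A] }  — shift
  I7: { [A → * .] }  — reduce
  I8: { [P → b b A .] }  — reduce
  I9: { [A → P .] }  — reduce
  I10: { [A → . *], [A → . P], [C → . + T *], [P → . C], [P → . b +], [P → . b b A], [T → + . A] }  — shift
  I11: { [C → . + T *], [T → ; . C A] }  — shift
  I12: { [C → + T . *] }  — shift
  I13: { [C → . + T *], [P → . C], [P → . b +], [P → . b b A], [T → b . P] }  — shift
  I14: { [T → b P .] }  — reduce
  I15: { [C → + T * .] }  — reduce
  I16: { [A → . *], [A → . P], [C → . + T *], [P → . C], [P → . b +], [P → . b b A], [T → ; C . A] }  — shift
  I17: { [T → ; C A .] }  — reduce
  I18: { [T → + A .] }  — reduce

Every state is either a pure shift/goto state or contains exactly one complete item and nothing to shift — no conflicts. The grammar is LR(0).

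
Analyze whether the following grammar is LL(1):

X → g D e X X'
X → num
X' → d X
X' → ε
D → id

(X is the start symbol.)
A grammar is LL(1) if for each non-terminal N with multiple productions, the predict sets of those productions are pairwise disjoint, where PREDICT(N → α) = (FIRST(α) \ {ε}) ∪ (FOLLOW(N) if α ⇒* ε).

Relevant sets:
  FOLLOW(X') = { $, 'd' }

For X:
  PREDICT(X → g D e X X') = { 'g' }
  PREDICT(X → num) = { 'num' }
For X':
  PREDICT(X' → d X) = { 'd' }
  PREDICT(X' → ε) = { $, 'd' }
D has a single production, so nothing to check there.

Conflict found: Predict set conflict for X': { 'd' }
The grammar is NOT LL(1).

Answer: No. Predict set conflict for X': { 'd' }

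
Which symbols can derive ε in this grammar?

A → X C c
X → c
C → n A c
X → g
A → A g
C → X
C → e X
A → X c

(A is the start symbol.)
None

There are no ε-productions, so no non-terminal can derive ε.
No non-terminals are nullable.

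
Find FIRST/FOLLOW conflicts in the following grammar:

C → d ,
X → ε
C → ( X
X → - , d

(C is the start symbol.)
A FIRST/FOLLOW conflict occurs when a non-terminal N has a nullable alternative N → β (β ⇒* ε) and another alternative N → α with FIRST(α) ∩ FOLLOW(N) ≠ ∅: on such a lookahead the parser cannot decide between expanding α and letting N vanish via β.

Nullable non-terminals: X.

X: nullable alternative(s) X → ε; FOLLOW(X) = { $ }
  X → ε: FIRST \ {ε} = { } — this is the only nullable alternative, skip
  X → - , d: FIRST \ {ε} = { '-' } — disjoint from FOLLOW(X)

C has no nullable alternative, so no FIRST/FOLLOW check is needed there.

No FIRST/FOLLOW conflicts found.

Answer: No FIRST/FOLLOW conflicts.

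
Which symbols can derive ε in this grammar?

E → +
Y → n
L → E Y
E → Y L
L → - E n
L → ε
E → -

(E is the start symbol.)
ε-productions: L → ε
So L is immediately nullable.
No further non-terminal can be added: every production for the remaining non-terminals contains a terminal or a non-nullable non-terminal.
Nullable = { 'L' }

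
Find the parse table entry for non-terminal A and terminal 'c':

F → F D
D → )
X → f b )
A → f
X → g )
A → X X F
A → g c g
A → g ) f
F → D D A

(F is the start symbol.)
Empty (error entry)

To find M[A, 'c'], we find productions for A where 'c' is in the predict set (PREDICT(N → α) = (FIRST(α) \ {ε}) ∪ (FOLLOW(N) if α ⇒* ε)).

Relevant sets:
  FIRST(X) = { 'f', 'g' }

A → f: PREDICT = { 'f' }
A → X X F: PREDICT = { 'f', 'g' }
A → g c g: PREDICT = { 'g' }
A → g ) f: PREDICT = { 'g' }

M[A, 'c'] is empty (no production applies)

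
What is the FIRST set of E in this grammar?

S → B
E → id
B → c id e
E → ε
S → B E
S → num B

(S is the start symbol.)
{ 'id', ε }

From E → id:
  - id is a terminal: add 'id' and stop
From E → ε:
  - ε-production, so ε ∈ FIRST(E)

Collecting: FIRST(E) = { 'id', ε }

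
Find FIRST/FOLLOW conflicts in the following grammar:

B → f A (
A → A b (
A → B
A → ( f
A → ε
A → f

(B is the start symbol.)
A FIRST/FOLLOW conflict occurs when a non-terminal N has a nullable alternative N → β (β ⇒* ε) and another alternative N → α with FIRST(α) ∩ FOLLOW(N) ≠ ∅: on such a lookahead the parser cannot decide between expanding α and letting N vanish via β.

Nullable non-terminals: A.
FIRST sets used below: FIRST(A) = { '(', 'b', 'f', ε }, FIRST(B) = { 'f' }

A: nullable alternative(s) A → ε; FOLLOW(A) = { '(', 'b' }
  A → A b (: FIRST \ {ε} = { '(', 'b', 'f' } — overlaps FOLLOW(A) on { '(', 'b' }: CONFLICT
  A → B: FIRST \ {ε} = { 'f' } — disjoint from FOLLOW(A)
  A → ( f: FIRST \ {ε} = { '(' } — overlaps FOLLOW(A) on { '(' }: CONFLICT
  A → ε: FIRST \ {ε} = { } — this is the only nullable alternative, skip
  A → f: FIRST \ {ε} = { 'f' } — disjoint from FOLLOW(A)

B has no nullable alternative, so no FIRST/FOLLOW check is needed there.

So the grammar has 2 FIRST/FOLLOW conflicts (marked CONFLICT above).

Answer: Yes. A → A b '(' with FOLLOW(A) on { '(', 'b' }; A → '(' f with FOLLOW(A) on { '(' }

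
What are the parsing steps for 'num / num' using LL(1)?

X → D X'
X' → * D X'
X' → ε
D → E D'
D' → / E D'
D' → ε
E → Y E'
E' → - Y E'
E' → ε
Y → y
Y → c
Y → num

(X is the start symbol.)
Stack is shown with the top on the left.

Stack           Input        Action
-----------------------------------
X $             num / num $  output X → D X'
D X' $          num / num $  output D → E D'
E D' X' $       num / num $  output E → Y E'
Y E' D' X' $    num / num $  output Y → num
num E' D' X' $  num / num $  match 'num'
E' D' X' $      / num $      output E' → ε
D' X' $         / num $      output D' → / E D'
/ E D' X' $     / num $      match '/'
E D' X' $       num $        output E → Y E'
Y E' D' X' $    num $        output Y → num
num E' D' X' $  num $        match 'num'
E' D' X' $      $            output E' → ε
D' X' $         $            output D' → ε
X' $            $            output X' → ε
$               $            accept

The string is accepted.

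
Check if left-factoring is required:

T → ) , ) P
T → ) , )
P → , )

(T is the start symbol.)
Yes, T has productions with common prefix ') , )'

Left-factoring is needed when two productions for the same non-terminal
share a common prefix on the right-hand side.

Productions for T:
  T → ) , ) P
  T → ) , )

Found common prefix ') , )' in productions for T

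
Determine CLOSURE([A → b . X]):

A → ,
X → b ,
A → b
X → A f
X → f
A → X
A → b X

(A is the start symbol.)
{ [A → . ,], [A → . X], [A → . b X], [A → . b], [A → b . X], [X → . A f], [X → . b ,], [X → . f] }

Start with: [A → b . X]
  [A → b . X] has the dot before X: add [X → . b ,], [X → . A f], [X → . f]
  [X → . A f] has the dot before A: add [A → . ,], [A → . b], [A → . X], [A → . b X]
No further items can be added.

CLOSURE = { [A → . ,], [A → . X], [A → . b X], [A → . b], [A → b . X], [X → . A f], [X → . b ,], [X → . f] }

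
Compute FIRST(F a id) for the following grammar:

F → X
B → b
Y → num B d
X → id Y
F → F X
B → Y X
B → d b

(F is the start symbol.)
{ 'id' }

FIRST sets of the non-terminals involved (from the grammar, by fixed-point iteration):
  FIRST(F) = { 'id' }

To compute FIRST(F a id), process the symbols left to right:
Symbol F is a non-terminal. Add FIRST(F) \ {ε} = { 'id' }
F is not nullable (ε ∉ FIRST(F)), so stop here.
FIRST(F a id) = { 'id' }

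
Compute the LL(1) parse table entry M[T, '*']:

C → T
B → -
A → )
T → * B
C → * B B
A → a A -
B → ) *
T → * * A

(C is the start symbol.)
T → * B, T → * * A

To find M[T, '*'], we find productions for T where '*' is in the predict set (PREDICT(N → α) = (FIRST(α) \ {ε}) ∪ (FOLLOW(N) if α ⇒* ε)).

T → * B: PREDICT = { '*' }
  '*' is in predict set, so this production goes in M[T, '*']
T → * * A: PREDICT = { '*' }
  '*' is in predict set, so this production goes in M[T, '*']

M[T, '*'] = T → * B, T → * * A  (a multiply-defined cell — the grammar is not LL(1))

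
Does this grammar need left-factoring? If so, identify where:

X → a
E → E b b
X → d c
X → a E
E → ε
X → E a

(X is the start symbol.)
Yes, X has productions with common prefix 'a'

Left-factoring is needed when two productions for the same non-terminal
share a common prefix on the right-hand side.

Productions for X:
  X → a
  X → d c
  X → a E
  X → E a
Productions for E:
  E → E b b
  E → ε

Found common prefix 'a' in productions for X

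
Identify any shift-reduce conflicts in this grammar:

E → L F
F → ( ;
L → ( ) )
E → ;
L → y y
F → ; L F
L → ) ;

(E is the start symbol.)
Augment with E' → E and build the canonical LR(0) collection (I0 = CLOSURE({[E' → . E]}), then GOTO on every symbol after a dot until no new states appear). It has 17 states:
  I0: { [E → . ;], [E → . L F], [E' → . E], [L → . ( ) )], [L → . ) ;], [L → . y y] }  — shift
  I1: { [L → ( . ) )] }  — shift
  I2: { [L → ) . ;] }  — shift
  I3: { [E → ; .] }  — reduce
  I4: { [E' → E .] }  — accept
  I5: { [E → L . F], [F → . ( ;], [F → . ; L F] }  — shift
  I6: { [L → y . y] }  — shift
  I7: { [L → y y .] }  — reduce
  I8: { [F → ( . ;] }  — shift
  I9: { [F → ; . L F], [L → . ( ) )], [L → . ) ;], [L → . y y] }  — shift
  I10: { [E → L F .] }  — reduce
  I11: { [F → . ( ;], [F → . ; L F], [F → ; L . F] }  — shift
  I12: { [F → ; L F .] }  — reduce
  I13: { [F → ( ; .] }  — reduce
  I14: { [L → ) ; .] }  — reduce
  I15: { [L → ( ) . )] }  — shift
  I16: { [L → ( ) ) .] }  — reduce

No state contains both a complete item and a shift item.

Answer: No shift-reduce conflicts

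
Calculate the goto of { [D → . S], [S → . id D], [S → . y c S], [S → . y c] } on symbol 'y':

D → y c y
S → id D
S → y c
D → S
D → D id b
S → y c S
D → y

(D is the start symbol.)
GOTO(I, 'y') = CLOSURE({ [A → αX.β] : [A → α.Xβ] ∈ I, X = 'y' })

Items with dot before 'y', with the dot advanced:
  [S → . y c] → [S → y . c]
  [S → . y c S] → [S → y . c S]
Closure adds nothing (no advanced item has the dot before a non-terminal).

GOTO = { [S → y . c S], [S → y . c] }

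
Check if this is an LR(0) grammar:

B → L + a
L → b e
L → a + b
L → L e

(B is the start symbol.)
Yes, the grammar is LR(0)

A grammar is LR(0) if no state in the canonical LR(0) collection has:
  - both a shift item (dot before a terminal) and a complete item (shift-reduce conflict), or
  - two or more complete items (reduce-reduce conflict; the accept item [B' → B .] counts as a complete item here).

Augment with B' → B and build the canonical LR(0) collection (I0 = CLOSURE({[B' → . B]}), then GOTO on every symbol after a dot until no new states appear). It has 11 states:
  I0: { [B → . L + a], [B' → . B], [L → . L e], [L → . a + b], [L → . b e] }  — shift
  I1: { [B' → B .] }  — accept
  I2: { [B → L . + a], [L → L . e] }  — shift
  I3: { [L → a . + b] }  — shift
  I4: { [L → b . e] }  — shift
  I5: { [L → b e .] }  — reduce
  I6: { [L → a + . b] }  — shift
  I7: { [L → a + b .] }  — reduce
  I8: { [B → L + . a] }  — shift
  I9: { [L → L e .] }  — reduce
  I10: { [B → L + a .] }  — reduce

Every state is either a pure shift/goto state or contains exactly one complete item and nothing to shift — no conflicts. The grammar is LR(0).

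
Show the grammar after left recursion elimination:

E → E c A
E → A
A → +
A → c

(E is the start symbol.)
E is directly left-recursive. The standard transformation for
  A → A α₁ | ... | A α_m | β₁ | ... | β_n
is
  A  → β₁ A' | ... | β_n A'
  A' → α₁ A' | ... | α_m A' | ε

E → A becomes E → A E'
E → E c A becomes E' → c A E'
Add E' → ε

Productions for other non-terminals are unchanged:
  A → +
  A → c

Resulting grammar:
E → A E'
E' → c A E'
E' → ε
A → +
A → c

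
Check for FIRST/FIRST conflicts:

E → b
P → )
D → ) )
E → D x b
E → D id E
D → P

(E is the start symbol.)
FIRST sets of the non-terminals at (or reachable through a nullable prefix from) the front of some alternative:
  FIRST(D) = { ')' }
  FIRST(P) = { ')' }

Productions for E:
  E → b: FIRST = { 'b' }
  E → D x b: FIRST = { ')' }
  E → D id E: FIRST = { ')' }
Productions for D:
  D → ) ): FIRST = { ')' }
  D → P: FIRST = { ')' }
P has only one production, so no FIRST/FIRST conflict is possible there.

Conflict for E: E → D x b and E → D id E
  Overlap: { ')' }
Conflict for D: D → ) ) and D → P
  Overlap: { ')' }

Answer: Yes. E → D x b / E → D id E on { ')' }; D → ')' ')' / D → P on { ')' }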